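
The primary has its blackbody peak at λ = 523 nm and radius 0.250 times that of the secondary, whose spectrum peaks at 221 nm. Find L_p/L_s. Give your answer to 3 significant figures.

0.00199

Wien's law gives T ∝ 1/λ_max, so T_p/T_s = λ_s/λ_p = 221/523 = 0.4226.
Then L ∝ R²T⁴ gives L_p/L_s = (0.250)² × (0.4226)⁴ = 0.06250 × 0.03188 = 0.001993.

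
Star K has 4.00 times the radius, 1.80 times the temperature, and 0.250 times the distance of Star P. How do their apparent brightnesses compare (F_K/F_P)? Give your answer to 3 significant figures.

L_K/L_P = (R_K/R_P)²(T_K/T_P)⁴ = (4.00)² × (1.80)⁴ = 168.0.
F_K/F_P = (L_K/L_P)/(d_K/d_P)² = 168.0 / (0.250)² = 2687.

2.69×10^3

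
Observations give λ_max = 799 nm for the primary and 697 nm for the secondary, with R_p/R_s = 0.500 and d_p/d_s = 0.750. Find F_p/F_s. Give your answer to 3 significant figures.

Wien's law: T_p/T_s = λ_s/λ_p = 697/799 = 0.8723.
L_p/L_s = (R_p/R_s)²(T_p/T_s)⁴ = (0.500)²(0.8723)⁴ = 0.1448.
F_p/F_s = (L_p/L_s)/(d_p/d_s)² = 0.1448/(0.750)² = 0.2574.

0.257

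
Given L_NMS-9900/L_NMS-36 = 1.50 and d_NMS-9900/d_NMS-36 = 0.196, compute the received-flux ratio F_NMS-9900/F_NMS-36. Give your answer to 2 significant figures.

F = L/(4πd²), so F_NMS-9900/F_NMS-36 = (L_NMS-9900/L_NMS-36) / (d_NMS-9900/d_NMS-36)²
= 1.50 / (0.196)² = 1.50 / 0.03842 = 39.05.

39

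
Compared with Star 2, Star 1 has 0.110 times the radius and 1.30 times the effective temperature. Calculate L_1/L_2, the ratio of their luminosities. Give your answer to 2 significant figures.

From the Stefan–Boltzmann law, L ∝ R²T⁴, so
L_1/L_2 = (R_1/R_2)² (T_1/T_2)⁴ = (0.110)² × (1.30)⁴ = 0.01210 × 2.856 = 0.03456.

0.035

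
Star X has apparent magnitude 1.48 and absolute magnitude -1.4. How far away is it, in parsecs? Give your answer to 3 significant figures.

m − M = 5 log₁₀(d/10 pc)
1.48 − (-1.4) = 2.88 = 5 log₁₀(d/10)
d = 10 × 10^(2.88/5) = 10 × 10^0.576 = 37.67 pc.

37.7 pc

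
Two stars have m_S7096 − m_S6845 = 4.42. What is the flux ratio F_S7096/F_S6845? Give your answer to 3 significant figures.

F_S7096/F_S6845 = 10^(−(m_S7096 − m_S6845)/2.5) = 10^(-4.42/2.5) = 10^-1.768 = 0.01706.

0.0171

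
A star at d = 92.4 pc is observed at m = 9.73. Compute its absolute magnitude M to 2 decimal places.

M = m − 5 log₁₀(d/10 pc) = 9.73 − 5 log₁₀(92.4/10)
  = 9.73 − 5 × 0.966 = 9.73 − 4.83 = 4.90.

4.90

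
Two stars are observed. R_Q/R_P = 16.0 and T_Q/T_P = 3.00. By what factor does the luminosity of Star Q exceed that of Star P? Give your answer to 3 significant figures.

2.07×10^4

From the Stefan–Boltzmann law, L ∝ R²T⁴, so
L_Q/L_P = (R_Q/R_P)² (T_Q/T_P)⁴ = (16.0)² × (3.00)⁴ = 256.0 × 81.00 = 2.074×10^4.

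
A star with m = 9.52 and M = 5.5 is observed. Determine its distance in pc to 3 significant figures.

63.7 pc

m − M = 5 log₁₀(d/10 pc)
9.52 − (5.5) = 4.02 = 5 log₁₀(d/10)
d = 10 × 10^(4.02/5) = 10 × 10^0.804 = 63.68 pc.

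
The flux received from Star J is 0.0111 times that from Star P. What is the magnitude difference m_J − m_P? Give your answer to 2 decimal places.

m_J − m_P = −2.5 log₁₀(F_J/F_P) = −2.5 log₁₀(0.0111) = −2.5 × (-1.955) = 4.887.

4.89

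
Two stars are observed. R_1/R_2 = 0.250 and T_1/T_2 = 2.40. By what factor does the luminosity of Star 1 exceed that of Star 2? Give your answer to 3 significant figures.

2.07

From the Stefan–Boltzmann law, L ∝ R²T⁴, so
L_1/L_2 = (R_1/R_2)² (T_1/T_2)⁴ = (0.250)² × (2.40)⁴ = 0.06250 × 33.18 = 2.074.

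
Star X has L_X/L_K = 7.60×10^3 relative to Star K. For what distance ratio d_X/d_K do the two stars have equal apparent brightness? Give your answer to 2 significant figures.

87

Equal flux requires L_X/d_X² = L_K/d_K², so d_X/d_K = √(L_X/L_K)
= √(7.60×10^3) = 87.18.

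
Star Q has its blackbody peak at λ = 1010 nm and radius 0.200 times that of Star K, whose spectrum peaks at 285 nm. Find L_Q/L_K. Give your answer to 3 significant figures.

Wien's law gives T ∝ 1/λ_max, so T_Q/T_K = λ_K/λ_Q = 285/1010 = 0.2822.
Then L ∝ R²T⁴ gives L_Q/L_K = (0.200)² × (0.2822)⁴ = 0.04000 × 0.006340 = 2.536×10^-4.

2.54×10^-4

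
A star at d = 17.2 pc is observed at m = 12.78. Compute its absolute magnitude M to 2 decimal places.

M = m − 5 log₁₀(d/10 pc) = 12.78 − 5 log₁₀(17.2/10)
  = 12.78 − 5 × 0.236 = 12.78 − 1.18 = 11.60.

11.60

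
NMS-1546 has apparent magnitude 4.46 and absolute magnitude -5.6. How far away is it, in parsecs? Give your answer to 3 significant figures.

1.03×10^3 pc

m − M = 5 log₁₀(d/10 pc)
4.46 − (-5.6) = 10.06 = 5 log₁₀(d/10)
d = 10 × 10^(10.06/5) = 10 × 10^2.012 = 1028 pc.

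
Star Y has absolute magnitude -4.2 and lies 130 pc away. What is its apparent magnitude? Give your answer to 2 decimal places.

m = M + 5 log₁₀(d/10 pc) = -4.2 + 5 log₁₀(130/10)
  = -4.2 + 5 × 1.114 = -4.2 + 5.57 = 1.37.

1.37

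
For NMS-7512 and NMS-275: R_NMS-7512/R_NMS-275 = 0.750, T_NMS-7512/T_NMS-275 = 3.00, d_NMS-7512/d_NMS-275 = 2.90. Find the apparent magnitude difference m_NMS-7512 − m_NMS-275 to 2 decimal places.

-1.83

L_NMS-7512/L_NMS-275 = (0.750)²(3.00)⁴ = 45.56.
F_NMS-7512/F_NMS-275 = (L_NMS-7512/L_NMS-275)/(d_NMS-7512/d_NMS-275)² = 45.56/8.410 = 5.418.
m_NMS-7512 − m_NMS-275 = −2.5 log₁₀(5.418) = -1.83.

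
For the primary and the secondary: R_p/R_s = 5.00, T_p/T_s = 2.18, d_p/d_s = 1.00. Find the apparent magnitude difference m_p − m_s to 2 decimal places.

-6.88

L_p/L_s = (5.00)²(2.18)⁴ = 564.6.
F_p/F_s = (L_p/L_s)/(d_p/d_s)² = 564.6/1.000 = 564.6.
m_p − m_s = −2.5 log₁₀(564.6) = -6.88.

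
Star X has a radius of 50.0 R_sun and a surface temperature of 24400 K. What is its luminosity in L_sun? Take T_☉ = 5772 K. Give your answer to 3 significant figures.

7.98×10^5 L_sun

L/L_☉ = (R/R_☉)² (T/T_☉)⁴ = (50.0)² × (24400/5772)⁴
       = 2500 × (4.227)⁴ = 2500 × 319.3 = 7.984×10^5.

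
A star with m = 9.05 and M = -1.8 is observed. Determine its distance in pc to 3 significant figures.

m − M = 5 log₁₀(d/10 pc)
9.05 − (-1.8) = 10.85 = 5 log₁₀(d/10)
d = 10 × 10^(10.85/5) = 10 × 10^2.170 = 1479 pc.

1.48×10^3 pc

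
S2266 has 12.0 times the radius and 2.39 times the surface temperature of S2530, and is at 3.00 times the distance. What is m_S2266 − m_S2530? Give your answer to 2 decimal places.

L_S2266/L_S2530 = (12.0)²(2.39)⁴ = 4698.
F_S2266/F_S2530 = (L_S2266/L_S2530)/(d_S2266/d_S2530)² = 4698/9.000 = 522.0.
m_S2266 − m_S2530 = −2.5 log₁₀(522.0) = -6.79.

-6.79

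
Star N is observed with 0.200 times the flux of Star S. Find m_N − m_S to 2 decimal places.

m_N − m_S = −2.5 log₁₀(F_N/F_S) = −2.5 log₁₀(0.200) = −2.5 × (-0.699) = 1.747.

1.75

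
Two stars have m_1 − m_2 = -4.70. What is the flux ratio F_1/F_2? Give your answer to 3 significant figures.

75.9

F_1/F_2 = 10^(−(m_1 − m_2)/2.5) = 10^(4.70/2.5) = 10^1.880 = 75.86.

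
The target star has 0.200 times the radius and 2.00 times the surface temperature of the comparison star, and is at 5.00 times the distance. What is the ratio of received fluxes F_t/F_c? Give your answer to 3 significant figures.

0.0256

L_t/L_c = (R_t/R_c)²(T_t/T_c)⁴ = (0.200)² × (2.00)⁴ = 0.6400.
F_t/F_c = (L_t/L_c)/(d_t/d_c)² = 0.6400 / (5.00)² = 0.02560.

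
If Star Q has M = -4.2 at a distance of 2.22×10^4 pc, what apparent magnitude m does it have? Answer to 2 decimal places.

12.53

m = M + 5 log₁₀(d/10 pc) = -4.2 + 5 log₁₀(2.22×10^4/10)
  = -4.2 + 5 × 3.346 = -4.2 + 16.73 = 12.53.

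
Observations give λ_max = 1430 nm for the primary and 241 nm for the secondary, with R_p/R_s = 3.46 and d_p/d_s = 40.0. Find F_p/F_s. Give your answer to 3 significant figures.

6.04×10^-6

Wien's law: T_p/T_s = λ_s/λ_p = 241/1430 = 0.1685.
L_p/L_s = (R_p/R_s)²(T_p/T_s)⁴ = (3.46)²(0.1685)⁴ = 0.009658.
F_p/F_s = (L_p/L_s)/(d_p/d_s)² = 0.009658/(40.0)² = 6.036×10^-6.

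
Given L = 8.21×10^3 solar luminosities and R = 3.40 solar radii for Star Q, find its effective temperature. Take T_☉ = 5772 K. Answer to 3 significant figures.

2.98×10^4 K

T/T_☉ = (L/L_☉)^(1/4) / (R/R_☉)^(1/2)
T = 5772 × (8.21×10^3)^(1/4) / √(3.40) = 5772 × 9.519 / 1.844 = 2.980×10^4 K.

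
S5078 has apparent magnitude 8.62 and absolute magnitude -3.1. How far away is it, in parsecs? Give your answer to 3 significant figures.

m − M = 5 log₁₀(d/10 pc)
8.62 − (-3.1) = 11.72 = 5 log₁₀(d/10)
d = 10 × 10^(11.72/5) = 10 × 10^2.344 = 2208 pc.

2.21×10^3 pc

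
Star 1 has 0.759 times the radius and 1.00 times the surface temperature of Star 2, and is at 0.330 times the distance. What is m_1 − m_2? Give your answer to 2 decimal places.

L_1/L_2 = (0.759)²(1.00)⁴ = 0.5761.
F_1/F_2 = (L_1/L_2)/(d_1/d_2)² = 0.5761/0.1089 = 5.290.
m_1 − m_2 = −2.5 log₁₀(5.290) = -1.81.

-1.81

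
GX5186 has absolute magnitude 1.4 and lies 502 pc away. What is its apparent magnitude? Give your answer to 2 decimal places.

m = M + 5 log₁₀(d/10 pc) = 1.4 + 5 log₁₀(502/10)
  = 1.4 + 5 × 1.701 = 1.4 + 8.50 = 9.90.

9.90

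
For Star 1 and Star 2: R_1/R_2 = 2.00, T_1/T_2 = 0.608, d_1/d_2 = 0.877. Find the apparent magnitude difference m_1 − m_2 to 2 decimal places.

0.37

L_1/L_2 = (2.00)²(0.608)⁴ = 0.5466.
F_1/F_2 = (L_1/L_2)/(d_1/d_2)² = 0.5466/0.7691 = 0.7107.
m_1 − m_2 = −2.5 log₁₀(0.7107) = 0.37.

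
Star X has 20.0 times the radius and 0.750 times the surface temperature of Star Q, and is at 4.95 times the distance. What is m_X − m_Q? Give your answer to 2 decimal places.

-1.78

L_X/L_Q = (20.0)²(0.750)⁴ = 126.6.
F_X/F_Q = (L_X/L_Q)/(d_X/d_Q)² = 126.6/24.50 = 5.165.
m_X − m_Q = −2.5 log₁₀(5.165) = -1.78.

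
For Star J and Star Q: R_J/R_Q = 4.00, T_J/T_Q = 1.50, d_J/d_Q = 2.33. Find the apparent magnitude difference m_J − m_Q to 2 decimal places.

L_J/L_Q = (4.00)²(1.50)⁴ = 81.00.
F_J/F_Q = (L_J/L_Q)/(d_J/d_Q)² = 81.00/5.429 = 14.92.
m_J − m_Q = −2.5 log₁₀(14.92) = -2.93.

-2.93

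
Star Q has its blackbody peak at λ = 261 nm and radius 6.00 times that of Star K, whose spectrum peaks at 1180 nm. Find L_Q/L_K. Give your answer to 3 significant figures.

1.50×10^4

Wien's law gives T ∝ 1/λ_max, so T_Q/T_K = λ_K/λ_Q = 1180/261 = 4.521.
Then L ∝ R²T⁴ gives L_Q/L_K = (6.00)² × (4.521)⁴ = 36.00 × 417.8 = 1.504×10^4.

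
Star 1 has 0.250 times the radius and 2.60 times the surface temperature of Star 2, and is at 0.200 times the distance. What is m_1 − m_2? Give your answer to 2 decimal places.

L_1/L_2 = (0.250)²(2.60)⁴ = 2.856.
F_1/F_2 = (L_1/L_2)/(d_1/d_2)² = 2.856/0.04000 = 71.40.
m_1 − m_2 = −2.5 log₁₀(71.40) = -4.63.

-4.63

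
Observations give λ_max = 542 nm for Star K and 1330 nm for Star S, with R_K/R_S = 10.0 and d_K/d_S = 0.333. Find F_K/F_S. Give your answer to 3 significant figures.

Wien's law: T_K/T_S = λ_S/λ_K = 1330/542 = 2.454.
L_K/L_S = (R_K/R_S)²(T_K/T_S)⁴ = (10.0)²(2.454)⁴ = 3626.
F_K/F_S = (L_K/L_S)/(d_K/d_S)² = 3626/(0.333)² = 3.270×10^4.

3.27×10^4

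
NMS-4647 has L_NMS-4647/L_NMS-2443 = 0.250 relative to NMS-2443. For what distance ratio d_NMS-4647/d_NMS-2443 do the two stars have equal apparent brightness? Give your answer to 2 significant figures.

Equal flux requires L_NMS-4647/d_NMS-4647² = L_NMS-2443/d_NMS-2443², so d_NMS-4647/d_NMS-2443 = √(L_NMS-4647/L_NMS-2443)
= √(0.250) = 0.5000.

0.50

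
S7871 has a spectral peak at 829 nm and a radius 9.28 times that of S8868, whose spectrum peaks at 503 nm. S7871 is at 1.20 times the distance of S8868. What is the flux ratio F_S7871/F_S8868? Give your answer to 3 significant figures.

Wien's law: T_S7871/T_S8868 = λ_S8868/λ_S7871 = 503/829 = 0.6068.
L_S7871/L_S8868 = (R_S7871/R_S8868)²(T_S7871/T_S8868)⁴ = (9.28)²(0.6068)⁴ = 11.67.
F_S7871/F_S8868 = (L_S7871/L_S8868)/(d_S7871/d_S8868)² = 11.67/(1.20)² = 8.106.

8.11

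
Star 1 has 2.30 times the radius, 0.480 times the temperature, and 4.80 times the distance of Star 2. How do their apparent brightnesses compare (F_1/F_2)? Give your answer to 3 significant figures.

0.0122

L_1/L_2 = (R_1/R_2)²(T_1/T_2)⁴ = (2.30)² × (0.480)⁴ = 0.2808.
F_1/F_2 = (L_1/L_2)/(d_1/d_2)² = 0.2808 / (4.80)² = 0.01219.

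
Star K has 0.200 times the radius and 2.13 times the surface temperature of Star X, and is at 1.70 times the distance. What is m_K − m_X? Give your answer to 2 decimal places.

1.36

L_K/L_X = (0.200)²(2.13)⁴ = 0.8233.
F_K/F_X = (L_K/L_X)/(d_K/d_X)² = 0.8233/2.890 = 0.2849.
m_K − m_X = −2.5 log₁₀(0.2849) = 1.36.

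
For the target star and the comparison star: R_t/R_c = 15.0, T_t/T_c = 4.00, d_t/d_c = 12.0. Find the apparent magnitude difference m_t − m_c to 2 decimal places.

L_t/L_c = (15.0)²(4.00)⁴ = 5.760×10^4.
F_t/F_c = (L_t/L_c)/(d_t/d_c)² = 5.760×10^4/144.0 = 400.0.
m_t − m_c = −2.5 log₁₀(400.0) = -6.51.

-6.51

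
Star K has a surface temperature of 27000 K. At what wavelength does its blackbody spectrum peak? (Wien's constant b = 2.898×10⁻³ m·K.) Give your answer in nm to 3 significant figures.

107 nm

λ_max = b/T = 2.898×10⁻³ / 27000 = 1.07×10^-7 m = 107.3 nm.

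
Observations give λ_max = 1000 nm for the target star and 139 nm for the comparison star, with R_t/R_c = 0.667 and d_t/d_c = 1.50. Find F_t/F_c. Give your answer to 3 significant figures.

7.38×10^-5

Wien's law: T_t/T_c = λ_c/λ_t = 139/1000 = 0.1390.
L_t/L_c = (R_t/R_c)²(T_t/T_c)⁴ = (0.667)²(0.1390)⁴ = 1.661×10^-4.
F_t/F_c = (L_t/L_c)/(d_t/d_c)² = 1.661×10^-4/(1.50)² = 7.381×10^-5.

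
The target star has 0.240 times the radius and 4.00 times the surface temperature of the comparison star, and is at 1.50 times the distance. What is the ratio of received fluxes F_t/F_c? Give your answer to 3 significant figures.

6.55

L_t/L_c = (R_t/R_c)²(T_t/T_c)⁴ = (0.240)² × (4.00)⁴ = 14.75.
F_t/F_c = (L_t/L_c)/(d_t/d_c)² = 14.75 / (1.50)² = 6.554.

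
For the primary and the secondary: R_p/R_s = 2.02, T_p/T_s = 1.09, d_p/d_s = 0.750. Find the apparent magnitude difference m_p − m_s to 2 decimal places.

L_p/L_s = (2.02)²(1.09)⁴ = 5.760.
F_p/F_s = (L_p/L_s)/(d_p/d_s)² = 5.760/0.5625 = 10.24.
m_p − m_s = −2.5 log₁₀(10.24) = -2.53.

-2.53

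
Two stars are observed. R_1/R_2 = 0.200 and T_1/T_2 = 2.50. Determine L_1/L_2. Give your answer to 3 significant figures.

1.56

From the Stefan–Boltzmann law, L ∝ R²T⁴, so
L_1/L_2 = (R_1/R_2)² (T_1/T_2)⁴ = (0.200)² × (2.50)⁴ = 0.04000 × 39.06 = 1.563.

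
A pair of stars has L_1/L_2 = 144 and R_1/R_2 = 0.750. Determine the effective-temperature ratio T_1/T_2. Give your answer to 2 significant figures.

4.0

L ∝ R²T⁴ gives T ∝ (L/R²)^(1/4), so
T_1/T_2 = (144 / 0.750²)^(1/4) = (256.0)^(1/4) = 4.000.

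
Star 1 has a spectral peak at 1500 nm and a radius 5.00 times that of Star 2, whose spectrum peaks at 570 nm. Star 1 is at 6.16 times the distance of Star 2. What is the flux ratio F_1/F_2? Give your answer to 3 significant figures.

0.0137

Wien's law: T_1/T_2 = λ_2/λ_1 = 570/1500 = 0.3800.
L_1/L_2 = (R_1/R_2)²(T_1/T_2)⁴ = (5.00)²(0.3800)⁴ = 0.5213.
F_1/F_2 = (L_1/L_2)/(d_1/d_2)² = 0.5213/(6.16)² = 0.01374.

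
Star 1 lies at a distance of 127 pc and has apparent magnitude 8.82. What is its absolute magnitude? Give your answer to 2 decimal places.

3.30

M = m − 5 log₁₀(d/10 pc) = 8.82 − 5 log₁₀(127/10)
  = 8.82 − 5 × 1.104 = 8.82 − 5.52 = 3.30.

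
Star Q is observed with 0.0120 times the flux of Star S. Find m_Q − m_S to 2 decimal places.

m_Q − m_S = −2.5 log₁₀(F_Q/F_S) = −2.5 log₁₀(0.0120) = −2.5 × (-1.921) = 4.802.

4.80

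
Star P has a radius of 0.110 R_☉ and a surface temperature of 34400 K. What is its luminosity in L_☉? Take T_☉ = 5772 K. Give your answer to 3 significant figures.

15.3 L_☉

L/L_☉ = (R/R_☉)² (T/T_☉)⁴ = (0.110)² × (34400/5772)⁴
       = 0.01210 × (5.960)⁴ = 0.01210 × 1262 = 15.27.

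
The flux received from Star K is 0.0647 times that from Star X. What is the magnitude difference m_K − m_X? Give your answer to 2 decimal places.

2.97

m_K − m_X = −2.5 log₁₀(F_K/F_X) = −2.5 log₁₀(0.0647) = −2.5 × (-1.189) = 2.973.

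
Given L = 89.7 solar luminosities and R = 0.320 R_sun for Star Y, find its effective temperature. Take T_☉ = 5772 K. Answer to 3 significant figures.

T/T_☉ = (L/L_☉)^(1/4) / (R/R_☉)^(1/2)
T = 5772 × (89.7)^(1/4) / √(0.320) = 5772 × 3.078 / 0.5657 = 3.140×10^4 K.

3.14×10^4 K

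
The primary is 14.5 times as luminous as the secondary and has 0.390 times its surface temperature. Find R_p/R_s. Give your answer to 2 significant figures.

25

L ∝ R²T⁴ gives R ∝ √L / T², so
R_p/R_s = √(14.5) / (0.390)² = 3.808 / 0.1521 = 25.04.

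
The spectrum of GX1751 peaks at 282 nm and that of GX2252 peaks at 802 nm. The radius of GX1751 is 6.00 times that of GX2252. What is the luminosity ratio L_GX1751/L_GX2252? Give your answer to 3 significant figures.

2.36×10^3

Wien's law gives T ∝ 1/λ_max, so T_GX1751/T_GX2252 = λ_GX2252/λ_GX1751 = 802/282 = 2.844.
Then L ∝ R²T⁴ gives L_GX1751/L_GX2252 = (6.00)² × (2.844)⁴ = 36.00 × 65.42 = 2355.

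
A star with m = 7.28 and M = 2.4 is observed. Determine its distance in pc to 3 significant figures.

94.6 pc

m − M = 5 log₁₀(d/10 pc)
7.28 − (2.4) = 4.88 = 5 log₁₀(d/10)
d = 10 × 10^(4.88/5) = 10 × 10^0.976 = 94.62 pc.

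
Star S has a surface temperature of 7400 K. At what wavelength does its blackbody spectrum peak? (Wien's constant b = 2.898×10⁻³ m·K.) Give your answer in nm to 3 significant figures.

λ_max = b/T = 2.898×10⁻³ / 7400 = 3.92×10^-7 m = 391.6 nm.

392 nm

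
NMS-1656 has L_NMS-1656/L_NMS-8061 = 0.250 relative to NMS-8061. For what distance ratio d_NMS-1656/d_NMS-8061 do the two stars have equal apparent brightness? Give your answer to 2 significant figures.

Equal flux requires L_NMS-1656/d_NMS-1656² = L_NMS-8061/d_NMS-8061², so d_NMS-1656/d_NMS-8061 = √(L_NMS-1656/L_NMS-8061)
= √(0.250) = 0.5000.

0.50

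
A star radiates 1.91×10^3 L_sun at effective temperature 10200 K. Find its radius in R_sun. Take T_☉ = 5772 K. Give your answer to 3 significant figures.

R/R_☉ = √(L/L_☉) / (T/T_☉)² = √(1.91×10^3) / (1.767)²
       = 43.70 / 3.123 = 13.99.

14.0 R_sun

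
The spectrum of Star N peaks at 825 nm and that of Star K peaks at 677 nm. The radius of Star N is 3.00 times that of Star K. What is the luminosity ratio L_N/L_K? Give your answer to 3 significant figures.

4.08

Wien's law gives T ∝ 1/λ_max, so T_N/T_K = λ_K/λ_N = 677/825 = 0.8206.
Then L ∝ R²T⁴ gives L_N/L_K = (3.00)² × (0.8206)⁴ = 9.000 × 0.4535 = 4.081.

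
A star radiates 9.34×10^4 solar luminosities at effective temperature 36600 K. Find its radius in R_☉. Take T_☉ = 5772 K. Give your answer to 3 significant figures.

R/R_☉ = √(L/L_☉) / (T/T_☉)² = √(9.34×10^4) / (6.341)²
       = 305.6 / 40.21 = 7.601.

7.60 R_☉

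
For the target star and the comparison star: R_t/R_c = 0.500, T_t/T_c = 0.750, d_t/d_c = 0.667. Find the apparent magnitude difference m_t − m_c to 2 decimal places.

1.88

L_t/L_c = (0.500)²(0.750)⁴ = 0.07910.
F_t/F_c = (L_t/L_c)/(d_t/d_c)² = 0.07910/0.4449 = 0.1778.
m_t − m_c = −2.5 log₁₀(0.1778) = 1.88.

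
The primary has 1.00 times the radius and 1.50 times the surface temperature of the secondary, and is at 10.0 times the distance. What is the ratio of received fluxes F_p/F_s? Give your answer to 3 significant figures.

L_p/L_s = (R_p/R_s)²(T_p/T_s)⁴ = (1.00)² × (1.50)⁴ = 5.062.
F_p/F_s = (L_p/L_s)/(d_p/d_s)² = 5.062 / (10.0)² = 0.05063.

0.0506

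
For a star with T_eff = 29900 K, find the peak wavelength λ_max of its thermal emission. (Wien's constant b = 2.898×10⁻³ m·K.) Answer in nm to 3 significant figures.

96.9 nm

λ_max = b/T = 2.898×10⁻³ / 29900 = 9.69×10^-8 m = 96.92 nm.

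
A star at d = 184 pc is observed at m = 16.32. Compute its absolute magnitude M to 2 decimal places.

10.00

M = m − 5 log₁₀(d/10 pc) = 16.32 − 5 log₁₀(184/10)
  = 16.32 − 5 × 1.265 = 16.32 − 6.32 = 10.00.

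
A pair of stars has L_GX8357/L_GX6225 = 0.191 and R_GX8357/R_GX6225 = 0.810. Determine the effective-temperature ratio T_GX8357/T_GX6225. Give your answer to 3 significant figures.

0.735

L ∝ R²T⁴ gives T ∝ (L/R²)^(1/4), so
T_GX8357/T_GX6225 = (0.191 / 0.810²)^(1/4) = (0.2911)^(1/4) = 0.7345.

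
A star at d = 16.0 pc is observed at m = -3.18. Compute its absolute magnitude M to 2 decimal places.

M = m − 5 log₁₀(d/10 pc) = -3.18 − 5 log₁₀(16.0/10)
  = -3.18 − 5 × 0.204 = -3.18 − 1.02 = -4.20.

-4.20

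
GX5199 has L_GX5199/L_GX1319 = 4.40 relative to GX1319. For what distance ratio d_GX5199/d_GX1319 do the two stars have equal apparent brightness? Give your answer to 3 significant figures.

2.10

Equal flux requires L_GX5199/d_GX5199² = L_GX1319/d_GX1319², so d_GX5199/d_GX1319 = √(L_GX5199/L_GX1319)
= √(4.40) = 2.098.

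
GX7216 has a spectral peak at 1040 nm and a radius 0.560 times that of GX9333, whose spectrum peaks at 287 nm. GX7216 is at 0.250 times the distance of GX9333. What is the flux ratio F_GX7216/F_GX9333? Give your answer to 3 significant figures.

0.0291

Wien's law: T_GX7216/T_GX9333 = λ_GX9333/λ_GX7216 = 287/1040 = 0.2760.
L_GX7216/L_GX9333 = (R_GX7216/R_GX9333)²(T_GX7216/T_GX9333)⁴ = (0.560)²(0.2760)⁴ = 0.001819.
F_GX7216/F_GX9333 = (L_GX7216/L_GX9333)/(d_GX7216/d_GX9333)² = 0.001819/(0.250)² = 0.02910.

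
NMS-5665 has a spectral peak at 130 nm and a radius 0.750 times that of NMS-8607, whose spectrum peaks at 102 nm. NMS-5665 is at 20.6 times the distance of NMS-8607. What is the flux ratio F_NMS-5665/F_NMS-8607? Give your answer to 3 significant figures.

5.02×10^-4

Wien's law: T_NMS-5665/T_NMS-8607 = λ_NMS-8607/λ_NMS-5665 = 102/130 = 0.7846.
L_NMS-5665/L_NMS-8607 = (R_NMS-5665/R_NMS-8607)²(T_NMS-5665/T_NMS-8607)⁴ = (0.750)²(0.7846)⁴ = 0.2132.
F_NMS-5665/F_NMS-8607 = (L_NMS-5665/L_NMS-8607)/(d_NMS-5665/d_NMS-8607)² = 0.2132/(20.6)² = 5.024×10^-4.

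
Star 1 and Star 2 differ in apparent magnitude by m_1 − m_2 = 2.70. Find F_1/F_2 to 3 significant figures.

0.0832

F_1/F_2 = 10^(−(m_1 − m_2)/2.5) = 10^(-2.70/2.5) = 10^-1.080 = 0.08318.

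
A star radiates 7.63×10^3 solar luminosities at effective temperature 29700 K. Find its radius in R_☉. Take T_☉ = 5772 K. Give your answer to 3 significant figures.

3.30 R_☉

R/R_☉ = √(L/L_☉) / (T/T_☉)² = √(7.63×10^3) / (5.146)²
       = 87.35 / 26.48 = 3.299.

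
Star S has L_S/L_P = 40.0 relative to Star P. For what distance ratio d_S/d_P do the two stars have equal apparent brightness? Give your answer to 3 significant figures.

Equal flux requires L_S/d_S² = L_P/d_P², so d_S/d_P = √(L_S/L_P)
= √(40.0) = 6.325.

6.32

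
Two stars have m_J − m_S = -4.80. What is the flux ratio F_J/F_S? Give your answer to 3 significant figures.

F_J/F_S = 10^(−(m_J − m_S)/2.5) = 10^(4.80/2.5) = 10^1.920 = 83.18.

83.2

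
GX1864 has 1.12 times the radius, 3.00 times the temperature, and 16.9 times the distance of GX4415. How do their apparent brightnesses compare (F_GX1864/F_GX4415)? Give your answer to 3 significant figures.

L_GX1864/L_GX4415 = (R_GX1864/R_GX4415)²(T_GX1864/T_GX4415)⁴ = (1.12)² × (3.00)⁴ = 101.6.
F_GX1864/F_GX4415 = (L_GX1864/L_GX4415)/(d_GX1864/d_GX4415)² = 101.6 / (16.9)² = 0.3558.

0.356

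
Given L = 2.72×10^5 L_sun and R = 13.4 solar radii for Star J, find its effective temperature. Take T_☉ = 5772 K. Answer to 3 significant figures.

3.60×10^4 K

T/T_☉ = (L/L_☉)^(1/4) / (R/R_☉)^(1/2)
T = 5772 × (2.72×10^5)^(1/4) / √(13.4) = 5772 × 22.84 / 3.661 = 3.601×10^4 K.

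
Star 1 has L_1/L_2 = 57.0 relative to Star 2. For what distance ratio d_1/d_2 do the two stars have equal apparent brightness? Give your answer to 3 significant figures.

7.55

Equal flux requires L_1/d_1² = L_2/d_2², so d_1/d_2 = √(L_1/L_2)
= √(57.0) = 7.550.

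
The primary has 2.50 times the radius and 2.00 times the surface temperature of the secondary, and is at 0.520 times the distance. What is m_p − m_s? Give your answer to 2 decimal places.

L_p/L_s = (2.50)²(2.00)⁴ = 100.0.
F_p/F_s = (L_p/L_s)/(d_p/d_s)² = 100.0/0.2704 = 369.8.
m_p − m_s = −2.5 log₁₀(369.8) = -6.42.

-6.42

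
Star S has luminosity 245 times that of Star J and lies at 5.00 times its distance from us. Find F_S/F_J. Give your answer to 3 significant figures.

F = L/(4πd²), so F_S/F_J = (L_S/L_J) / (d_S/d_J)²
= 245 / (5.00)² = 245 / 25.00 = 9.800.

9.80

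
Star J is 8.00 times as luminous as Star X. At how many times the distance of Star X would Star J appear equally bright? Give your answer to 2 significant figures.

Equal flux requires L_J/d_J² = L_X/d_X², so d_J/d_X = √(L_J/L_X)
= √(8.00) = 2.828.

2.8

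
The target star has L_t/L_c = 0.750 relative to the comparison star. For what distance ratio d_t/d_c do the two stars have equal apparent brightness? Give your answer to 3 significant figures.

0.866

Equal flux requires L_t/d_t² = L_c/d_c², so d_t/d_c = √(L_t/L_c)
= √(0.750) = 0.8660.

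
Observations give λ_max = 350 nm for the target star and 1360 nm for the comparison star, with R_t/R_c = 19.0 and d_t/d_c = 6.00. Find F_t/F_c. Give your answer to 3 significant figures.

2.29×10^3

Wien's law: T_t/T_c = λ_c/λ_t = 1360/350 = 3.886.
L_t/L_c = (R_t/R_c)²(T_t/T_c)⁴ = (19.0)²(3.886)⁴ = 8.230×10^4.
F_t/F_c = (L_t/L_c)/(d_t/d_c)² = 8.230×10^4/(6.00)² = 2286.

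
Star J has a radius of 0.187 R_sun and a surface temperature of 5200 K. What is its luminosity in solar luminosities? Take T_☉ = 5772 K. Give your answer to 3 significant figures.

0.0230 solar luminosities

L/L_☉ = (R/R_☉)² (T/T_☉)⁴ = (0.187)² × (5200/5772)⁴
       = 0.03497 × (0.9009)⁴ = 0.03497 × 0.6587 = 0.02304.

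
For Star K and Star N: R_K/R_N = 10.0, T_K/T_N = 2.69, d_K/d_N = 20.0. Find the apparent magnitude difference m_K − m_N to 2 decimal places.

-2.79

L_K/L_N = (10.0)²(2.69)⁴ = 5236.
F_K/F_N = (L_K/L_N)/(d_K/d_N)² = 5236/400.0 = 13.09.
m_K − m_N = −2.5 log₁₀(13.09) = -2.79.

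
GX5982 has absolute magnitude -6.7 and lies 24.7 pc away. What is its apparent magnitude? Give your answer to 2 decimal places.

m = M + 5 log₁₀(d/10 pc) = -6.7 + 5 log₁₀(24.7/10)
  = -6.7 + 5 × 0.393 = -6.7 + 1.96 = -4.74.

-4.74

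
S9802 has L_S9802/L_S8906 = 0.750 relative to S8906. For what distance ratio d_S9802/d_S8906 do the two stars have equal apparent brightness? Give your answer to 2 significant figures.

Equal flux requires L_S9802/d_S9802² = L_S8906/d_S8906², so d_S9802/d_S8906 = √(L_S9802/L_S8906)
= √(0.750) = 0.8660.

0.87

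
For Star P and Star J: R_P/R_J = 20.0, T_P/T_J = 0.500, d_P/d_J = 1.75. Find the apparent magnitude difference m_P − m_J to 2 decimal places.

L_P/L_J = (20.0)²(0.500)⁴ = 25.00.
F_P/F_J = (L_P/L_J)/(d_P/d_J)² = 25.00/3.062 = 8.163.
m_P − m_J = −2.5 log₁₀(8.163) = -2.28.

-2.28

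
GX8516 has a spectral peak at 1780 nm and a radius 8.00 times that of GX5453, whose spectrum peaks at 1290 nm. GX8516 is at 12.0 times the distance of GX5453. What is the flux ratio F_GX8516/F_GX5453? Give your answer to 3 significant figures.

0.123

Wien's law: T_GX8516/T_GX5453 = λ_GX5453/λ_GX8516 = 1290/1780 = 0.7247.
L_GX8516/L_GX5453 = (R_GX8516/R_GX5453)²(T_GX8516/T_GX5453)⁴ = (8.00)²(0.7247)⁴ = 17.65.
F_GX8516/F_GX5453 = (L_GX8516/L_GX5453)/(d_GX8516/d_GX5453)² = 17.65/(12.0)² = 0.1226.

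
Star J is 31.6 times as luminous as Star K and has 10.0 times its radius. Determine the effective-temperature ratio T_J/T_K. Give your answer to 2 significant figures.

L ∝ R²T⁴ gives T ∝ (L/R²)^(1/4), so
T_J/T_K = (31.6 / 10.0²)^(1/4) = (0.3160)^(1/4) = 0.7498.

0.75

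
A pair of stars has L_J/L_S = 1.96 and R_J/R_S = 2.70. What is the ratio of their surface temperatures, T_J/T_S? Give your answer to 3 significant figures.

0.720

L ∝ R²T⁴ gives T ∝ (L/R²)^(1/4), so
T_J/T_S = (1.96 / 2.70²)^(1/4) = (0.2689)^(1/4) = 0.7201.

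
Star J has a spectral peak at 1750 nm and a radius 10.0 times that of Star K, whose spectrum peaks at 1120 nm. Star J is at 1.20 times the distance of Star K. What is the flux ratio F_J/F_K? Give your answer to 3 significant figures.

Wien's law: T_J/T_K = λ_K/λ_J = 1120/1750 = 0.6400.
L_J/L_K = (R_J/R_K)²(T_J/T_K)⁴ = (10.0)²(0.6400)⁴ = 16.78.
F_J/F_K = (L_J/L_K)/(d_J/d_K)² = 16.78/(1.20)² = 11.65.

11.7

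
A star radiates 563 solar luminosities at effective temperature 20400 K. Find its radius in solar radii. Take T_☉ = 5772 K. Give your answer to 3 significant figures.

R/R_☉ = √(L/L_☉) / (T/T_☉)² = √(563) / (3.534)²
       = 23.73 / 12.49 = 1.900.

1.90 solar radii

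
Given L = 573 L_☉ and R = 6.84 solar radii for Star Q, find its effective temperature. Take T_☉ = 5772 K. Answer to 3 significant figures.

T/T_☉ = (L/L_☉)^(1/4) / (R/R_☉)^(1/2)
T = 5772 × (573)^(1/4) / √(6.84) = 5772 × 4.893 / 2.615 = 1.080×10^4 K.

1.08×10^4 K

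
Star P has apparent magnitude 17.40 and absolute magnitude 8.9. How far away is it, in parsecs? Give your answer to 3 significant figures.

m − M = 5 log₁₀(d/10 pc)
17.40 − (8.9) = 8.50 = 5 log₁₀(d/10)
d = 10 × 10^(8.50/5) = 10 × 10^1.700 = 501.2 pc.

501 pc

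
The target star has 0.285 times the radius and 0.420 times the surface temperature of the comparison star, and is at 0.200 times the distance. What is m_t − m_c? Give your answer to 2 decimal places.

3.00

L_t/L_c = (0.285)²(0.420)⁴ = 0.002527.
F_t/F_c = (L_t/L_c)/(d_t/d_c)² = 0.002527/0.04000 = 0.06319.
m_t − m_c = −2.5 log₁₀(0.06319) = 3.00.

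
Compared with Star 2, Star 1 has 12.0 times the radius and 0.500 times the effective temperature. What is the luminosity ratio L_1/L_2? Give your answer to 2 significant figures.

9.0

From the Stefan–Boltzmann law, L ∝ R²T⁴, so
L_1/L_2 = (R_1/R_2)² (T_1/T_2)⁴ = (12.0)² × (0.500)⁴ = 144.0 × 0.06250 = 9.000.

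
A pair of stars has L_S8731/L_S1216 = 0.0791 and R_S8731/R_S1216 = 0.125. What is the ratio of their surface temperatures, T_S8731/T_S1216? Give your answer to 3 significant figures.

L ∝ R²T⁴ gives T ∝ (L/R²)^(1/4), so
T_S8731/T_S1216 = (0.0791 / 0.125²)^(1/4) = (5.062)^(1/4) = 1.500.

1.50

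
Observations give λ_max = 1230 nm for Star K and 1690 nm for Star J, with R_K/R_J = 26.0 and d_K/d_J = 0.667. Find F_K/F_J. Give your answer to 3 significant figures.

Wien's law: T_K/T_J = λ_J/λ_K = 1690/1230 = 1.374.
L_K/L_J = (R_K/R_J)²(T_K/T_J)⁴ = (26.0)²(1.374)⁴ = 2409.
F_K/F_J = (L_K/L_J)/(d_K/d_J)² = 2409/(0.667)² = 5415.

5.42×10^3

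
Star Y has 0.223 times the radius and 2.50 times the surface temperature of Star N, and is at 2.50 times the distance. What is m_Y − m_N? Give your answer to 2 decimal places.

L_Y/L_N = (0.223)²(2.50)⁴ = 1.943.
F_Y/F_N = (L_Y/L_N)/(d_Y/d_N)² = 1.943/6.250 = 0.3108.
m_Y − m_N = −2.5 log₁₀(0.3108) = 1.27.

1.27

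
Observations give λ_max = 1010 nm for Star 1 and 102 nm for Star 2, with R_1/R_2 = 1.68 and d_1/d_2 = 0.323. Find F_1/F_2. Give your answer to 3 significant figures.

0.00281

Wien's law: T_1/T_2 = λ_2/λ_1 = 102/1010 = 0.1010.
L_1/L_2 = (R_1/R_2)²(T_1/T_2)⁴ = (1.68)²(0.1010)⁴ = 2.936×10^-4.
F_1/F_2 = (L_1/L_2)/(d_1/d_2)² = 2.936×10^-4/(0.323)² = 0.002814.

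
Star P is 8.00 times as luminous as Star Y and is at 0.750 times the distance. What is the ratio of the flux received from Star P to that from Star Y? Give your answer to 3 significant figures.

14.2

F = L/(4πd²), so F_P/F_Y = (L_P/L_Y) / (d_P/d_Y)²
= 8.00 / (0.750)² = 8.00 / 0.5625 = 14.22.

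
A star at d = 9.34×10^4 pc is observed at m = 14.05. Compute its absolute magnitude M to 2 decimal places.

M = m − 5 log₁₀(d/10 pc) = 14.05 − 5 log₁₀(9.34×10^4/10)
  = 14.05 − 5 × 3.970 = 14.05 − 19.85 = -5.80.

-5.80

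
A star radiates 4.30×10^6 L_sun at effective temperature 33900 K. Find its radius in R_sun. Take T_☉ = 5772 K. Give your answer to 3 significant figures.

60.1 R_sun

R/R_☉ = √(L/L_☉) / (T/T_☉)² = √(4.30×10^6) / (5.873)²
       = 2074 / 34.49 = 60.12.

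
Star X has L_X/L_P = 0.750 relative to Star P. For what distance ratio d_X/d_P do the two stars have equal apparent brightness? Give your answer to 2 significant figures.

Equal flux requires L_X/d_X² = L_P/d_P², so d_X/d_P = √(L_X/L_P)
= √(0.750) = 0.8660.

0.87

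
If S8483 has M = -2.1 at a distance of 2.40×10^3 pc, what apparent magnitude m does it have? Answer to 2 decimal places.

m = M + 5 log₁₀(d/10 pc) = -2.1 + 5 log₁₀(2.40×10^3/10)
  = -2.1 + 5 × 2.380 = -2.1 + 11.90 = 9.80.

9.80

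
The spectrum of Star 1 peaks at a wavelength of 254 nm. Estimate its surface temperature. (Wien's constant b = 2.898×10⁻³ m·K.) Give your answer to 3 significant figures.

1.14×10^4 K

T = b/λ_max = 2.898×10⁻³ / (254×10⁻⁹) = 1.141×10^4 K.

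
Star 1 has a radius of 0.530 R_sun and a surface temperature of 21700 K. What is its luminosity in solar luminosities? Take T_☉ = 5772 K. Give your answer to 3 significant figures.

L/L_☉ = (R/R_☉)² (T/T_☉)⁴ = (0.530)² × (21700/5772)⁴
       = 0.2809 × (3.760)⁴ = 0.2809 × 199.8 = 56.12.

56.1 solar luminosities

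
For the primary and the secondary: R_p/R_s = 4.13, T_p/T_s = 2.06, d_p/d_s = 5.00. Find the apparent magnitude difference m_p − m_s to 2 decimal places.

-2.72

L_p/L_s = (4.13)²(2.06)⁴ = 307.2.
F_p/F_s = (L_p/L_s)/(d_p/d_s)² = 307.2/25.00 = 12.29.
m_p − m_s = −2.5 log₁₀(12.29) = -2.72.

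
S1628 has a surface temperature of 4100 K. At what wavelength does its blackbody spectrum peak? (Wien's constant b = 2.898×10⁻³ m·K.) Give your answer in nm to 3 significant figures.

707 nm

λ_max = b/T = 2.898×10⁻³ / 4100 = 7.07×10^-7 m = 706.8 nm.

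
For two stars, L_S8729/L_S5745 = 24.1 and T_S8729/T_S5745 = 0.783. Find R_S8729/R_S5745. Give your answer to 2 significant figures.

L ∝ R²T⁴ gives R ∝ √L / T², so
R_S8729/R_S5745 = √(24.1) / (0.783)² = 4.909 / 0.6131 = 8.007.

8.0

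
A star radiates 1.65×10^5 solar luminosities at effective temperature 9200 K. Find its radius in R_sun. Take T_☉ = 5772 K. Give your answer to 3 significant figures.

R/R_☉ = √(L/L_☉) / (T/T_☉)² = √(1.65×10^5) / (1.594)²
       = 406.2 / 2.541 = 159.9.

160 R_sun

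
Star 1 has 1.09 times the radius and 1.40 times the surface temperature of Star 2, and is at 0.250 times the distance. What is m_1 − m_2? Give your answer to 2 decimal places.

L_1/L_2 = (1.09)²(1.40)⁴ = 4.564.
F_1/F_2 = (L_1/L_2)/(d_1/d_2)² = 4.564/0.06250 = 73.03.
m_1 − m_2 = −2.5 log₁₀(73.03) = -4.66.

-4.66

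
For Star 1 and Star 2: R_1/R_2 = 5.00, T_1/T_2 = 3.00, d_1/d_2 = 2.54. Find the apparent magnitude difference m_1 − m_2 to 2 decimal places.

L_1/L_2 = (5.00)²(3.00)⁴ = 2025.
F_1/F_2 = (L_1/L_2)/(d_1/d_2)² = 2025/6.452 = 313.9.
m_1 − m_2 = −2.5 log₁₀(313.9) = -6.24.

-6.24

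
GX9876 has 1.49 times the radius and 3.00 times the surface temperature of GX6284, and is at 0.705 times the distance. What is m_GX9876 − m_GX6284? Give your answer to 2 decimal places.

L_GX9876/L_GX6284 = (1.49)²(3.00)⁴ = 179.8.
F_GX9876/F_GX6284 = (L_GX9876/L_GX6284)/(d_GX9876/d_GX6284)² = 179.8/0.4970 = 361.8.
m_GX9876 − m_GX6284 = −2.5 log₁₀(361.8) = -6.40.

-6.40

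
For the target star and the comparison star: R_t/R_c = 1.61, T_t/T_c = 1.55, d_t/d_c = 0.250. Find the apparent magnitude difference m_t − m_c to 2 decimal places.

L_t/L_c = (1.61)²(1.55)⁴ = 14.96.
F_t/F_c = (L_t/L_c)/(d_t/d_c)² = 14.96/0.06250 = 239.4.
m_t − m_c = −2.5 log₁₀(239.4) = -5.95.

-5.95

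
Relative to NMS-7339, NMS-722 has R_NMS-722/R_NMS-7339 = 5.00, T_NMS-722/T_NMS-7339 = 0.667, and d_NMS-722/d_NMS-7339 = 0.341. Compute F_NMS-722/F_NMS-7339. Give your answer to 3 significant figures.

42.6

L_NMS-722/L_NMS-7339 = (R_NMS-722/R_NMS-7339)²(T_NMS-722/T_NMS-7339)⁴ = (5.00)² × (0.667)⁴ = 4.948.
F_NMS-722/F_NMS-7339 = (L_NMS-722/L_NMS-7339)/(d_NMS-722/d_NMS-7339)² = 4.948 / (0.341)² = 42.55.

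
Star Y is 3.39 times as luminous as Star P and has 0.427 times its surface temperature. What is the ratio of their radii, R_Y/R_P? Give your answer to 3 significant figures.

L ∝ R²T⁴ gives R ∝ √L / T², so
R_Y/R_P = √(3.39) / (0.427)² = 1.841 / 0.1823 = 10.10.

10.1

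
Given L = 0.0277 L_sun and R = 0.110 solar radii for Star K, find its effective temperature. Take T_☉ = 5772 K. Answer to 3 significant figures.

7.10×10^3 K

T/T_☉ = (L/L_☉)^(1/4) / (R/R_☉)^(1/2)
T = 5772 × (0.0277)^(1/4) / √(0.110) = 5772 × 0.4080 / 0.3317 = 7100 K.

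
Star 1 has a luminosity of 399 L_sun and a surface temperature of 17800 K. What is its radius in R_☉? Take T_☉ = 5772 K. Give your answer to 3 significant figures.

2.10 R_☉

R/R_☉ = √(L/L_☉) / (T/T_☉)² = √(399) / (3.084)²
       = 19.97 / 9.510 = 2.100.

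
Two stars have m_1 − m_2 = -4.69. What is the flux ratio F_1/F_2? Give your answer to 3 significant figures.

75.2

F_1/F_2 = 10^(−(m_1 − m_2)/2.5) = 10^(4.69/2.5) = 10^1.876 = 75.16.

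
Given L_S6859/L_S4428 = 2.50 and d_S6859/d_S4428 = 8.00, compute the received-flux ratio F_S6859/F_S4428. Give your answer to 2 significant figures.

0.039

F = L/(4πd²), so F_S6859/F_S4428 = (L_S6859/L_S4428) / (d_S6859/d_S4428)²
= 2.50 / (8.00)² = 2.50 / 64.00 = 0.03906.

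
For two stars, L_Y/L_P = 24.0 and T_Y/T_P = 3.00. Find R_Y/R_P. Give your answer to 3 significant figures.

0.544

L ∝ R²T⁴ gives R ∝ √L / T², so
R_Y/R_P = √(24.0) / (3.00)² = 4.899 / 9.000 = 0.5443.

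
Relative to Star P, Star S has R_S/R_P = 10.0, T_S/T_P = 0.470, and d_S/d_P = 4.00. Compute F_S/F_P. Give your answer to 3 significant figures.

0.305

L_S/L_P = (R_S/R_P)²(T_S/T_P)⁴ = (10.0)² × (0.470)⁴ = 4.880.
F_S/F_P = (L_S/L_P)/(d_S/d_P)² = 4.880 / (4.00)² = 0.3050.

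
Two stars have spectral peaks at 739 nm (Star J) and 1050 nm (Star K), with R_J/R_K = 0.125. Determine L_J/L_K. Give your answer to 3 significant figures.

0.0637

Wien's law gives T ∝ 1/λ_max, so T_J/T_K = λ_K/λ_J = 1050/739 = 1.421.
Then L ∝ R²T⁴ gives L_J/L_K = (0.125)² × (1.421)⁴ = 0.01562 × 4.075 = 0.06368.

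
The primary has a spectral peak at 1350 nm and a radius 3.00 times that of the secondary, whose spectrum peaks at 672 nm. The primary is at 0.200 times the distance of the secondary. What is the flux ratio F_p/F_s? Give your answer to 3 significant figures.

Wien's law: T_p/T_s = λ_s/λ_p = 672/1350 = 0.4978.
L_p/L_s = (R_p/R_s)²(T_p/T_s)⁴ = (3.00)²(0.4978)⁴ = 0.5526.
F_p/F_s = (L_p/L_s)/(d_p/d_s)² = 0.5526/(0.200)² = 13.81.

13.8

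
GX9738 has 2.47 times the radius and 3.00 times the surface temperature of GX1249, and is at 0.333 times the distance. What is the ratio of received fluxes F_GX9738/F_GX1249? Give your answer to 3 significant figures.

4.46×10^3

L_GX9738/L_GX1249 = (R_GX9738/R_GX1249)²(T_GX9738/T_GX1249)⁴ = (2.47)² × (3.00)⁴ = 494.2.
F_GX9738/F_GX1249 = (L_GX9738/L_GX1249)/(d_GX9738/d_GX1249)² = 494.2 / (0.333)² = 4456.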